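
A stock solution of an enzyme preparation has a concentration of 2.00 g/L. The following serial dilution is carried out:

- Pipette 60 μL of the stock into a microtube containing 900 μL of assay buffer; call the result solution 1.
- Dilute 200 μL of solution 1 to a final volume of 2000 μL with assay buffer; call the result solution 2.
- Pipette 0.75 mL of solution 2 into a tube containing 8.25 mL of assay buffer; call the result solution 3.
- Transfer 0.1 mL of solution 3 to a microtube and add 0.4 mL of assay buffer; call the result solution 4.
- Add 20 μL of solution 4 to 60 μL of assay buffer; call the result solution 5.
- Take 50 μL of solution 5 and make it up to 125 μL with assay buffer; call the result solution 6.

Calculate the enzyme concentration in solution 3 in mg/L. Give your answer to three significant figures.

1.04 mg/L

Step 1: 60 μL + 900 μL = 960 μL total → factor 960/60 = 16
Step 2: 200 μL brought to 2000 μL → factor 2000/200 = 10
Step 3: 0.75 mL + 8.25 mL = 9 mL total → factor 9/0.75 = 12
Dilution factor through solution 3 = 16 × 10 × 12 = 1920
[solution 3] = 2.00 g/L / 1920 = 0.001042 g/L = 1.04 mg/L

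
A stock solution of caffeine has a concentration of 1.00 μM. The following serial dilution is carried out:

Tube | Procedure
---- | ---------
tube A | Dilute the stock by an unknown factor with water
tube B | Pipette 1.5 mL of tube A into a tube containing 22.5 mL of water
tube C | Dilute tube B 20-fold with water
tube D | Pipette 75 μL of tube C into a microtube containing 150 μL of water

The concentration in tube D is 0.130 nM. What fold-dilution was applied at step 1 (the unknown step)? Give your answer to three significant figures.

Step 1: unknown factor x
Step 2: 1.5 mL + 22.5 mL = 24 mL total → factor 24/1.5 = 16
Step 3: 20-fold → factor 20
Step 4: 75 μL + 150 μL = 225 μL total → factor 225/75 = 3
Product of known-step factors = 960
Overall factor = 1.00 μM / (0.130 nM) = 7692.3
x = 7692.3 / 960 = 8.01

8.01-fold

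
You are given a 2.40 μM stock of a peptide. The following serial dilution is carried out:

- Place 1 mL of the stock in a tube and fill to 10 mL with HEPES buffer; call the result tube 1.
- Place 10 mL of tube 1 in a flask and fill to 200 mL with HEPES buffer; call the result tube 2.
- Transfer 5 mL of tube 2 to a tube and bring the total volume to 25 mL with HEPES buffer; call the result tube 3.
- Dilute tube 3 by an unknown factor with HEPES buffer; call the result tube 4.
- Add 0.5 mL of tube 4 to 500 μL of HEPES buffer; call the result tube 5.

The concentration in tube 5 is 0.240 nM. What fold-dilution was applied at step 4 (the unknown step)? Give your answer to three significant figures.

Step 1: 1 mL brought to 10 mL → factor 10/1 = 10
Step 2: 10 mL brought to 200 mL → factor 200/10 = 20
Step 3: 5 mL brought to 25 mL → factor 25/5 = 5
Step 4: unknown factor x
Step 5: 0.5 mL + 500 μL = 1 mL total → factor 1/0.5 = 2
Product of known-step factors = 2000
Overall factor = 2.40 μM / (0.240 nM) = 10000
x = 10000 / 2000 = 5.00

5.00-fold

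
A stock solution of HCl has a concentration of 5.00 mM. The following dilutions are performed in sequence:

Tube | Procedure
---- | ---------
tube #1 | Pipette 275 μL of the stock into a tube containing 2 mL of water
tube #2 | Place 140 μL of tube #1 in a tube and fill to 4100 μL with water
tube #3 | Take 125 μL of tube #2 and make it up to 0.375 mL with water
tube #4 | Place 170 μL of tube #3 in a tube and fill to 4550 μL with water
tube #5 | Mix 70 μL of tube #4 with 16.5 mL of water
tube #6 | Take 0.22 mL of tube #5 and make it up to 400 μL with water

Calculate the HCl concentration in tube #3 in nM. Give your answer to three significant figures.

Step 1: 275 μL + 2 mL = 2275 μL total → factor 2275/275 = 8.2727
Step 2: 140 μL brought to 4100 μL → factor 4100/140 = 29.286
Step 3: 125 μL brought to 0.375 mL → factor 375/125 = 3
Dilution factor through tube #3 = 8.2727 × 29.286 × 3 = 726.82
[tube #3] = 5.00 mM / 726.82 = 0.006879 mM = 6.88 × 10^3 nM

6.88 × 10^3 nM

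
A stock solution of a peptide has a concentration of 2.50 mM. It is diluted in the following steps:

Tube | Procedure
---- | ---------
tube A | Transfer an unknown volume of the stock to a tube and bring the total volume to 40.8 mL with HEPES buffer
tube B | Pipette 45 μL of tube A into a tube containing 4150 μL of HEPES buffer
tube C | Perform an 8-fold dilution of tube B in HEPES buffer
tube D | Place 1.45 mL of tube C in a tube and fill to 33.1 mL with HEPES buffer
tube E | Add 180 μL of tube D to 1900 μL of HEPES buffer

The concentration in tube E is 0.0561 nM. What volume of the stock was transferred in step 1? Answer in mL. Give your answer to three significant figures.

0.180 mL

Step 1: v brought to 40.8 mL → factor = 40.8 mL/v
Step 2: 45 μL + 4150 μL = 4195 μL total → factor 4195/45 = 93.222
Step 3: 8-fold → factor 8
Step 4: 1.45 mL brought to 33.1 mL → factor 33.1/1.45 = 22.828
Step 5: 180 μL + 1900 μL = 2080 μL total → factor 2080/180 = 11.556
Product of known-step factors = 1.9673 × 10^5
Overall factor = 2.50 mM / (0.0561 nM) = 4.4563 × 10^7
Step-1 factor = 4.4563 × 10^7 / 1.9673 × 10^5 = 226.53
v = 40.8 mL / 226.53 = 0.180 mL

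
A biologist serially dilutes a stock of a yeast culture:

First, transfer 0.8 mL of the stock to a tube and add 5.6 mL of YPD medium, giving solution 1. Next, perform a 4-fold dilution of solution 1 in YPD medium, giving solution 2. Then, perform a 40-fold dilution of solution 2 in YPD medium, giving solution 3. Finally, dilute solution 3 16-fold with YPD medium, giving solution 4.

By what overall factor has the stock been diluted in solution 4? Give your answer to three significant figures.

2.05 × 10^4

Step 1: 0.8 mL + 5.6 mL = 6.4 mL total → factor 6.4/0.8 = 8
Step 2: 4-fold → factor 4
Step 3: 40-fold → factor 40
Step 4: 16-fold → factor 16
Overall dilution factor = 8 × 4 × 40 × 16 = 20480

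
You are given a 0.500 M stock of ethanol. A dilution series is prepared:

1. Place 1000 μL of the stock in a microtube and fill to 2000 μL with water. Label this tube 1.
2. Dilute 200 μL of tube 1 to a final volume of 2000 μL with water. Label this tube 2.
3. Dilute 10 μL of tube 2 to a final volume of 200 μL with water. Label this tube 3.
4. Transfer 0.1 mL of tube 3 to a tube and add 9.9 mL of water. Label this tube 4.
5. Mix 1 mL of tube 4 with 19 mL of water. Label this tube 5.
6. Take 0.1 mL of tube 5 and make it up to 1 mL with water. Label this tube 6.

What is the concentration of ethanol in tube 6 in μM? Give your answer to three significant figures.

Step 1: 1000 μL brought to 2000 μL → factor 2000/1000 = 2
Step 2: 200 μL brought to 2000 μL → factor 2000/200 = 10
Step 3: 10 μL brought to 200 μL → factor 200/10 = 20
Step 4: 0.1 mL + 9.9 mL = 10 mL total → factor 10/0.1 = 100
Step 5: 1 mL + 19 mL = 20 mL total → factor 20/1 = 20
Step 6: 0.1 mL brought to 1 mL → factor 1/0.1 = 10
Overall dilution factor = 2 × 10 × 20 × 100 × 20 × 10 = 8 × 10^6
Final = 0.500 M / 8 × 10^6 = 6.250 × 10^-8 M = 0.0625 μM

0.0625 μM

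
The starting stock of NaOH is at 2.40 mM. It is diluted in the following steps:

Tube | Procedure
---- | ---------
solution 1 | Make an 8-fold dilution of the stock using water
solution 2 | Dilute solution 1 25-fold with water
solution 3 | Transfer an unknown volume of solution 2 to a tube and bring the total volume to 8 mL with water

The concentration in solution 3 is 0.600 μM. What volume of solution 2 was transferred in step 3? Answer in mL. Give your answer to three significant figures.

0.400 mL

Step 1: 8-fold → factor 8
Step 2: 25-fold → factor 25
Step 3: v brought to 8 mL → factor = 8 mL/v
Product of known-step factors = 200
Overall factor = 2.40 mM / (0.600 μM) = 4000
Step-3 factor = 4000 / 200 = 20
v = 8 mL / 20 = 0.400 mL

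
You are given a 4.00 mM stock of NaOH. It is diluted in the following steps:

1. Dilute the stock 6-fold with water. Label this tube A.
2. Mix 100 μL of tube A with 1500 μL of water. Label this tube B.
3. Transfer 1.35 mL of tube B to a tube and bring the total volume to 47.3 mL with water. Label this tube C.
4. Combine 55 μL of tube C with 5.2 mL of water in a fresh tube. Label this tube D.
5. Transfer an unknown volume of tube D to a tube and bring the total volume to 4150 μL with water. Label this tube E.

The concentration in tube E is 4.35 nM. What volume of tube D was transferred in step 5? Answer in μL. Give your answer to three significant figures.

1.45 × 10^3 μL

Step 1: 6-fold → factor 6
Step 2: 100 μL + 1500 μL = 1600 μL total → factor 1600/100 = 16
Step 3: 1.35 mL brought to 47.3 mL → factor 47.3/1.35 = 35.037
Step 4: 55 μL + 5.2 mL = 5255 μL total → factor 5255/55 = 95.545
Step 5: v brought to 4150 μL → factor = 4150 μL/v
Product of known-step factors = 3.2137 × 10^5
Overall factor = 4.00 mM / (4.35 nM) = 9.1954 × 10^5
Step-5 factor = 9.1954 × 10^5 / 3.2137 × 10^5 = 2.8613
v = 4150 μL / 2.8613 = 1.45 × 10^3 μL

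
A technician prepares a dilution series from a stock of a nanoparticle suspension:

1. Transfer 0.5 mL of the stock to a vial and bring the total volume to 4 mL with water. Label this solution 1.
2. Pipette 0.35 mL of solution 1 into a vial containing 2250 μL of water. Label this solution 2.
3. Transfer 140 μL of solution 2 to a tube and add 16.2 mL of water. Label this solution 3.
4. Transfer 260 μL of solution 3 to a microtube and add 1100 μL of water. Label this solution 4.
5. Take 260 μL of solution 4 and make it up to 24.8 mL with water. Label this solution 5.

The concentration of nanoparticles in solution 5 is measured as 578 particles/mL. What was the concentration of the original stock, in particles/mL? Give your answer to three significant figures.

Step 1: 0.5 mL brought to 4 mL → factor 4/0.5 = 8
Step 2: 0.35 mL + 2250 μL = 2.6 mL total → factor 2.6/0.35 = 7.4286
Step 3: 140 μL + 16.2 mL = 16340 μL total → factor 16340/140 = 116.71
Step 4: 260 μL + 1100 μL = 1360 μL total → factor 1360/260 = 5.2308
Step 5: 260 μL brought to 24.8 mL → factor 24800/260 = 95.385
Overall dilution factor = 8 × 7.4286 × 116.71 × 5.2308 × 95.385 = 3.4607 × 10^6
Stock = 578 particles/mL × 3.4607 × 10^6 = 2.00 × 10^9 particles/mL

2.00 × 10^9 particles/mL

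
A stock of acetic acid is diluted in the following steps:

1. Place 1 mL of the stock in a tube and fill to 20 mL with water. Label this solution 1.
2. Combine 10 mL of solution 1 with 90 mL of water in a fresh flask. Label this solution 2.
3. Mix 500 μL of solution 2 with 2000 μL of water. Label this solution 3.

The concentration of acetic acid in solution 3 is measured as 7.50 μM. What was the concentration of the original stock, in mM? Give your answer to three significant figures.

7.50 mM

Step 1: 1 mL brought to 20 mL → factor 20/1 = 20
Step 2: 10 mL + 90 mL = 100 mL total → factor 100/10 = 10
Step 3: 500 μL + 2000 μL = 2500 μL total → factor 2500/500 = 5
Overall dilution factor = 20 × 10 × 5 = 1000
Stock = 7.50 μM × 1000 = 7500 μM = 7.50 mM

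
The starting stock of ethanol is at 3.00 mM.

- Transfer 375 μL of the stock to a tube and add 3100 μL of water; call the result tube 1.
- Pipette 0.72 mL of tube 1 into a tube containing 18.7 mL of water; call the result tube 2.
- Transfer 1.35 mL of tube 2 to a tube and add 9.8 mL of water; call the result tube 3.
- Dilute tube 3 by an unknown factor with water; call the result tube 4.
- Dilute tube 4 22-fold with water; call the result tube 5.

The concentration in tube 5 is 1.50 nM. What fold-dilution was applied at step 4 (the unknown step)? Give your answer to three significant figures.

Step 1: 375 μL + 3100 μL = 3475 μL total → factor 3475/375 = 9.2667
Step 2: 0.72 mL + 18.7 mL = 19.42 mL total → factor 19.42/0.72 = 26.972
Step 3: 1.35 mL + 9.8 mL = 11.15 mL total → factor 11.15/1.35 = 8.2593
Step 4: unknown factor x
Step 5: 22-fold → factor 22
Product of known-step factors = 45415
Overall factor = 3.00 mM / (1.50 nM) = 2 × 10^6
x = 2 × 10^6 / 45415 = 44.0

44.0-fold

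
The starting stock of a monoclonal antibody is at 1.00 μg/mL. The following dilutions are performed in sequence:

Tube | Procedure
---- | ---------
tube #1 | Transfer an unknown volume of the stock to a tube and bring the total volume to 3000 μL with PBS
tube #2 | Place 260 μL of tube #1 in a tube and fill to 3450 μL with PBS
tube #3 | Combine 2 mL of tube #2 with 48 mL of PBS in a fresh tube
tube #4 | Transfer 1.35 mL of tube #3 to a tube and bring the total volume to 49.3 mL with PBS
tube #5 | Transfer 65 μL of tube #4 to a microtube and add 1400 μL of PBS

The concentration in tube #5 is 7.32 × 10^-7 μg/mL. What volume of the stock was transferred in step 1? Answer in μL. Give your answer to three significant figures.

600 μL

Step 1: v brought to 3000 μL → factor = 3000 μL/v
Step 2: 260 μL brought to 3450 μL → factor 3450/260 = 13.269
Step 3: 2 mL + 48 mL = 50 mL total → factor 50/2 = 25
Step 4: 1.35 mL brought to 49.3 mL → factor 49.3/1.35 = 36.519
Step 5: 65 μL + 1400 μL = 1465 μL total → factor 1465/65 = 22.538
Product of known-step factors = 2.7304 × 10^5
Overall factor = 1.00 μg/mL / (7.32 × 10^-7 μg/mL) = 1.3661 × 10^6
Step-1 factor = 1.3661 × 10^6 / 2.7304 × 10^5 = 5.0034
v = 3000 μL / 5.0034 = 600 μL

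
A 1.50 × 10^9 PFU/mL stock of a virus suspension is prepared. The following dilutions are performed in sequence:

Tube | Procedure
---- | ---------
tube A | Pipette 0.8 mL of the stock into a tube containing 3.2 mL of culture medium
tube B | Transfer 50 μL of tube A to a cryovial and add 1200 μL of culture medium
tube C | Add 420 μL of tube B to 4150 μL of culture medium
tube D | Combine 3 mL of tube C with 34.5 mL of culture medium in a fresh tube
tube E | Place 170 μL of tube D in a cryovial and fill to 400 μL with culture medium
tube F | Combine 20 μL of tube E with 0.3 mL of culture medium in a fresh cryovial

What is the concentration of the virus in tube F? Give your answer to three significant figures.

Step 1: 0.8 mL + 3.2 mL = 4 mL total → factor 4/0.8 = 5
Step 2: 50 μL + 1200 μL = 1250 μL total → factor 1250/50 = 25
Step 3: 420 μL + 4150 μL = 4570 μL total → factor 4570/420 = 10.881
Step 4: 3 mL + 34.5 mL = 37.5 mL total → factor 37.5/3 = 12.5
Step 5: 170 μL brought to 400 μL → factor 400/170 = 2.3529
Step 6: 20 μL + 0.3 mL = 320 μL total → factor 320/20 = 16
Overall dilution factor = 5 × 25 × 10.881 × 12.5 × 2.3529 × 16 = 6.4006 × 10^5
Final = 1.50 × 10^9 PFU/mL / 6.4006 × 10^5 = 2.34 × 10^3 PFU/mL

2.34 × 10^3 PFU/mL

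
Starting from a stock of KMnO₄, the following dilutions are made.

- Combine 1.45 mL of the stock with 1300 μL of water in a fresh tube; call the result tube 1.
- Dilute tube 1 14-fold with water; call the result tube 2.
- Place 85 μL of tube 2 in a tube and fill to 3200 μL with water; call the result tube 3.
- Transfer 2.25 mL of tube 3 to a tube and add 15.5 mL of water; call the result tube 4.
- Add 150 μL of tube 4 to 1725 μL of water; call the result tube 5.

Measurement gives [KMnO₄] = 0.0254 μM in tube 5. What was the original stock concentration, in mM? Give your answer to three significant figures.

2.50 mM

Step 1: 1.45 mL + 1300 μL = 2.75 mL total → factor 2.75/1.45 = 1.8966
Step 2: 14-fold → factor 14
Step 3: 85 μL brought to 3200 μL → factor 3200/85 = 37.647
Step 4: 2.25 mL + 15.5 mL = 17.75 mL total → factor 17.75/2.25 = 7.8889
Step 5: 150 μL + 1725 μL = 1875 μL total → factor 1875/150 = 12.5
Overall dilution factor = 1.8966 × 14 × 37.647 × 7.8889 × 12.5 = 98571
Stock = 0.0254 μM × 98571 = 2504 μM = 2.50 mM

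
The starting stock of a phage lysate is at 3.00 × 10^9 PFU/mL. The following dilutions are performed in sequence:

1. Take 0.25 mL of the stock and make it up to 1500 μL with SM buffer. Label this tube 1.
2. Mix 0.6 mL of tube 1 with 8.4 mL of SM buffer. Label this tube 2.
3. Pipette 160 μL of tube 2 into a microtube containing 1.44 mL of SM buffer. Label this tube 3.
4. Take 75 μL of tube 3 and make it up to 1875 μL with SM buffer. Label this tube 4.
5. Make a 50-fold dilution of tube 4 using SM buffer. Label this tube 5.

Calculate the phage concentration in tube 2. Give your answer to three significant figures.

3.33 × 10^7 PFU/mL

Step 1: 0.25 mL brought to 1500 μL → factor 1.5/0.25 = 6
Step 2: 0.6 mL + 8.4 mL = 9 mL total → factor 9/0.6 = 15
Dilution factor through tube 2 = 6 × 15 = 90
[tube 2] = 3.00 × 10^9 PFU/mL / 90 = 3.33 × 10^7 PFU/mL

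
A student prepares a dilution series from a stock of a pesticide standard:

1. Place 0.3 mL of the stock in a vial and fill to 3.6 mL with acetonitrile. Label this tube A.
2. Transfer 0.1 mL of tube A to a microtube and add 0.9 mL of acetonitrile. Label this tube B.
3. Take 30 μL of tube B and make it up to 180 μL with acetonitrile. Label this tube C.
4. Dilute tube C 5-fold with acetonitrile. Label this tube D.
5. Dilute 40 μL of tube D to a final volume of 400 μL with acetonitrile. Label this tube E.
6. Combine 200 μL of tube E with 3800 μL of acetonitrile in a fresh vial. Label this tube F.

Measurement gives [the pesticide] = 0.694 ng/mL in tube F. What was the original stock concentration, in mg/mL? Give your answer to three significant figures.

0.500 mg/mL

Step 1: 0.3 mL brought to 3.6 mL → factor 3.6/0.3 = 12
Step 2: 0.1 mL + 0.9 mL = 1 mL total → factor 1/0.1 = 10
Step 3: 30 μL brought to 180 μL → factor 180/30 = 6
Step 4: 5-fold → factor 5
Step 5: 40 μL brought to 400 μL → factor 400/40 = 10
Step 6: 200 μL + 3800 μL = 4000 μL total → factor 4000/200 = 20
Overall dilution factor = 12 × 10 × 6 × 5 × 10 × 20 = 7.2 × 10^5
Stock = 0.694 ng/mL × 7.2 × 10^5 = 4.997 × 10^5 ng/mL = 0.500 mg/mL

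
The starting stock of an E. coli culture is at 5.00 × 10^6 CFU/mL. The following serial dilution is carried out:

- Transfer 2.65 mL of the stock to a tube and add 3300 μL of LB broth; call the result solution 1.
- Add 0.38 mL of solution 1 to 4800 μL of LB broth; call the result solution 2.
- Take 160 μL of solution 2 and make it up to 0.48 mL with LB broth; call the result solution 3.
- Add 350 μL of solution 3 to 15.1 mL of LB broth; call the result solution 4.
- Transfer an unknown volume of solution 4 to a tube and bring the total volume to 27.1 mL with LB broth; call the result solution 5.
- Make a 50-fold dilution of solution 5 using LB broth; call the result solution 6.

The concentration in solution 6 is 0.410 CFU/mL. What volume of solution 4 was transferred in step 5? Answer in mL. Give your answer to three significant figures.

Step 1: 2.65 mL + 3300 μL = 5.95 mL total → factor 5.95/2.65 = 2.2453
Step 2: 0.38 mL + 4800 μL = 5.18 mL total → factor 5.18/0.38 = 13.632
Step 3: 160 μL brought to 0.48 mL → factor 480/160 = 3
Step 4: 350 μL + 15.1 mL = 15450 μL total → factor 15450/350 = 44.143
Step 5: v brought to 27.1 mL → factor = 27.1 mL/v
Step 6: 50-fold → factor 50
Product of known-step factors = 2.0266 × 10^5
Overall factor = 5.00 × 10^6 CFU/mL / (0.410 CFU/mL) = 1.2195 × 10^7
Step-5 factor = 1.2195 × 10^7 / 2.0266 × 10^5 = 60.175
v = 27.1 mL / 60.175 = 0.450 mL

0.450 mL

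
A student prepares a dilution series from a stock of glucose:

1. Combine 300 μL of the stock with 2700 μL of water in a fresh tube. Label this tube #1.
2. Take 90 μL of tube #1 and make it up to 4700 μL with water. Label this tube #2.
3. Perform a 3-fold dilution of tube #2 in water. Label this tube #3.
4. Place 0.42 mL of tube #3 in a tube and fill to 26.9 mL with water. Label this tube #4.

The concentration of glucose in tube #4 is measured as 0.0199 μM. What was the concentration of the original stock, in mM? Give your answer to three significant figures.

Step 1: 300 μL + 2700 μL = 3000 μL total → factor 3000/300 = 10
Step 2: 90 μL brought to 4700 μL → factor 4700/90 = 52.222
Step 3: 3-fold → factor 3
Step 4: 0.42 mL brought to 26.9 mL → factor 26.9/0.42 = 64.048
Overall dilution factor = 10 × 52.222 × 3 × 64.048 = 1.0034 × 10^5
Stock = 0.0199 μM × 1.0034 × 10^5 = 1997 μM = 2.00 mM

2.00 mM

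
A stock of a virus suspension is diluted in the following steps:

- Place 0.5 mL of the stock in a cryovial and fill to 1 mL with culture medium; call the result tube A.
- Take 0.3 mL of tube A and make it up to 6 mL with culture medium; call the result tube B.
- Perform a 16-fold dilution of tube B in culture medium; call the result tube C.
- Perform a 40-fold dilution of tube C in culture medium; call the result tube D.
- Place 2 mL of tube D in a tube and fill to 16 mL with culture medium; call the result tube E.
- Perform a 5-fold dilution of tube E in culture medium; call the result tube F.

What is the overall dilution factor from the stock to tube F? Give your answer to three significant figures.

Step 1: 0.5 mL brought to 1 mL → factor 1/0.5 = 2
Step 2: 0.3 mL brought to 6 mL → factor 6/0.3 = 20
Step 3: 16-fold → factor 16
Step 4: 40-fold → factor 40
Step 5: 2 mL brought to 16 mL → factor 16/2 = 8
Step 6: 5-fold → factor 5
Overall dilution factor = 2 × 20 × 16 × 40 × 8 × 5 = 1.024 × 10^6

1.02 × 10^6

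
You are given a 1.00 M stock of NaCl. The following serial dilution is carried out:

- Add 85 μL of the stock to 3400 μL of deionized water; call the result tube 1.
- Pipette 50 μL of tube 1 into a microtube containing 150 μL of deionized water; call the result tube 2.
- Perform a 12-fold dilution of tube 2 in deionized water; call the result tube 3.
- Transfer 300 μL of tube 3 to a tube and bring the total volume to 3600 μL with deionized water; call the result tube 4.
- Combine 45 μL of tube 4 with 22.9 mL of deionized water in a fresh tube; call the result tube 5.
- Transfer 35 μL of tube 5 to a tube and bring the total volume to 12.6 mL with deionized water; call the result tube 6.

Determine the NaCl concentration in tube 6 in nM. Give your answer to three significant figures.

Step 1: 85 μL + 3400 μL = 3485 μL total → factor 3485/85 = 41
Step 2: 50 μL + 150 μL = 200 μL total → factor 200/50 = 4
Step 3: 12-fold → factor 12
Step 4: 300 μL brought to 3600 μL → factor 3600/300 = 12
Step 5: 45 μL + 22.9 mL = 22945 μL total → factor 22945/45 = 509.89
Step 6: 35 μL brought to 12.6 mL → factor 12600/35 = 360
Overall dilution factor = 41 × 4 × 12 × 12 × 509.89 × 360 = 4.335 × 10^9
Final = 1.00 M / 4.335 × 10^9 = 2.307 × 10^-10 M = 0.231 nM

0.231 nM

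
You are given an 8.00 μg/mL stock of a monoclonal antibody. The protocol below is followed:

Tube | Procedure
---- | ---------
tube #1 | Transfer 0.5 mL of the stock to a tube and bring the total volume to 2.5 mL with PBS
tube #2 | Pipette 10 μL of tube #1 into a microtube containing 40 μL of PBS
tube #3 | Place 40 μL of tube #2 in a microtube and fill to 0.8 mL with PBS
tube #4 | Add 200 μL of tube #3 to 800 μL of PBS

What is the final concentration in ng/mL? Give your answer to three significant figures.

3.20 ng/mL

Step 1: 0.5 mL brought to 2.5 mL → factor 2.5/0.5 = 5
Step 2: 10 μL + 40 μL = 50 μL total → factor 50/10 = 5
Step 3: 40 μL brought to 0.8 mL → factor 800/40 = 20
Step 4: 200 μL + 800 μL = 1000 μL total → factor 1000/200 = 5
Overall dilution factor = 5 × 5 × 20 × 5 = 2500
Final = 8.00 μg/mL / 2500 = 0.003200 μg/mL = 3.20 ng/mL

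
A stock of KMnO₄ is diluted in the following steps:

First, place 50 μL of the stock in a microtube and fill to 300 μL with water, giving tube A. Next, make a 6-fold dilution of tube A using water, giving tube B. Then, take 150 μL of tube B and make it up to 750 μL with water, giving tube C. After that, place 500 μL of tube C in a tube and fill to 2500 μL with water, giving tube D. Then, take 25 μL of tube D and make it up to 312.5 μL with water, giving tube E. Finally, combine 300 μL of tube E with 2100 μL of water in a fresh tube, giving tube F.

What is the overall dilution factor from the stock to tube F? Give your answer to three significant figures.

9.00 × 10^4

Step 1: 50 μL brought to 300 μL → factor 300/50 = 6
Step 2: 6-fold → factor 6
Step 3: 150 μL brought to 750 μL → factor 750/150 = 5
Step 4: 500 μL brought to 2500 μL → factor 2500/500 = 5
Step 5: 25 μL brought to 312.5 μL → factor 312.5/25 = 12.5
Step 6: 300 μL + 2100 μL = 2400 μL total → factor 2400/300 = 8
Overall dilution factor = 6 × 6 × 5 × 5 × 12.5 × 8 = 90000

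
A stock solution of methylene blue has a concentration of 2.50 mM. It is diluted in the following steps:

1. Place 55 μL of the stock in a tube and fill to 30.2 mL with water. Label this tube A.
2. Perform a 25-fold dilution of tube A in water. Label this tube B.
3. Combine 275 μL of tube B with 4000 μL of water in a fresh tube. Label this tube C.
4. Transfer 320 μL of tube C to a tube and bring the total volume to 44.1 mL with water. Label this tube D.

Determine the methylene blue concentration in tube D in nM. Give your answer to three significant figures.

0.0850 nM

Step 1: 55 μL brought to 30.2 mL → factor 30200/55 = 549.09
Step 2: 25-fold → factor 25
Step 3: 275 μL + 4000 μL = 4275 μL total → factor 4275/275 = 15.545
Step 4: 320 μL brought to 44.1 mL → factor 44100/320 = 137.81
Overall dilution factor = 549.09 × 25 × 15.545 × 137.81 = 2.9409 × 10^7
Final = 2.50 mM / 2.9409 × 10^7 = 8.501 × 10^-8 mM = 0.0850 nM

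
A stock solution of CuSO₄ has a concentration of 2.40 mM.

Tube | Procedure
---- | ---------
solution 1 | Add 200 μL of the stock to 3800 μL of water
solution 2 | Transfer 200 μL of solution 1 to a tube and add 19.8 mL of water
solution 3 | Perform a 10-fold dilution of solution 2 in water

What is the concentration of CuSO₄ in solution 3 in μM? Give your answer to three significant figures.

Step 1: 200 μL + 3800 μL = 4000 μL total → factor 4000/200 = 20
Step 2: 200 μL + 19.8 mL = 20000 μL total → factor 20000/200 = 100
Step 3: 10-fold → factor 10
Overall dilution factor = 20 × 100 × 10 = 20000
Final = 2.40 mM / 20000 = 0.0001200 mM = 0.120 μM

0.120 μM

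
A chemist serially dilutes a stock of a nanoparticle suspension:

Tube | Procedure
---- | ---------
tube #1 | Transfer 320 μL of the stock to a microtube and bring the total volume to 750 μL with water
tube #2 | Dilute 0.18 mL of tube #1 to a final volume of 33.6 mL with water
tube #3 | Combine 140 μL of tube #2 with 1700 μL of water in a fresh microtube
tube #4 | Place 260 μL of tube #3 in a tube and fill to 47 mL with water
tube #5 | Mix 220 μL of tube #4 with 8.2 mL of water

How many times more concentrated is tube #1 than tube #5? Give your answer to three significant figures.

1.70 × 10^7

Step 1: 320 μL brought to 750 μL → factor 750/320 = 2.3438
Step 2: 0.18 mL brought to 33.6 mL → factor 33.6/0.18 = 186.67
Step 3: 140 μL + 1700 μL = 1840 μL total → factor 1840/140 = 13.143
Step 4: 260 μL brought to 47 mL → factor 47000/260 = 180.77
Step 5: 220 μL + 8.2 mL = 8420 μL total → factor 8420/220 = 38.273
Dilution factor to tube #1 = 2.3438; to tube #5 = 3.9782 × 10^7
[tube #1]/[tube #5] = (factor to tube #5)/(factor to tube #1) = 3.9782 × 10^7/2.3438 = 1.70 × 10^7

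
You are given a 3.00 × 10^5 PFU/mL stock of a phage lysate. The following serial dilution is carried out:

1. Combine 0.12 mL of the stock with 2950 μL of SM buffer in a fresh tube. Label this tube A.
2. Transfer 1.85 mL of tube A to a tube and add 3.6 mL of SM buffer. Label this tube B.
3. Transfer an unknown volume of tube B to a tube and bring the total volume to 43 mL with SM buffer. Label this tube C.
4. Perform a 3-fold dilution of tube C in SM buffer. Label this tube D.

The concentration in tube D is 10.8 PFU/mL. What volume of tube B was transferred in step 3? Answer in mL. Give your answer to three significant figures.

0.350 mL

Step 1: 0.12 mL + 2950 μL = 3.07 mL total → factor 3.07/0.12 = 25.583
Step 2: 1.85 mL + 3.6 mL = 5.45 mL total → factor 5.45/1.85 = 2.9459
Step 3: v brought to 43 mL → factor = 43 mL/v
Step 4: 3-fold → factor 3
Product of known-step factors = 226.1
Overall factor = 3.00 × 10^5 PFU/mL / (10.8 PFU/mL) = 27778
Step-3 factor = 27778 / 226.1 = 122.86
v = 43 mL / 122.86 = 0.350 mL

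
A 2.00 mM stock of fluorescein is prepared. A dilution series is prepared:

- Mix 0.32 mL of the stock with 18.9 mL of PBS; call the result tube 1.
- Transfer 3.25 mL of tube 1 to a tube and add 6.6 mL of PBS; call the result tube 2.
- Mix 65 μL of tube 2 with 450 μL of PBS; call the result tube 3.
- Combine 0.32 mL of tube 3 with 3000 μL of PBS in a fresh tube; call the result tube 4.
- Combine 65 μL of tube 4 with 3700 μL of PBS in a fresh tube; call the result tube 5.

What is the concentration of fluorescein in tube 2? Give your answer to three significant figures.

0.0110 mM

Step 1: 0.32 mL + 18.9 mL = 19.22 mL total → factor 19.22/0.32 = 60.062
Step 2: 3.25 mL + 6.6 mL = 9.85 mL total → factor 9.85/3.25 = 3.0308
Dilution factor through tube 2 = 60.062 × 3.0308 = 182.04
[tube 2] = 2.00 mM / 182.04 = 0.0110 mM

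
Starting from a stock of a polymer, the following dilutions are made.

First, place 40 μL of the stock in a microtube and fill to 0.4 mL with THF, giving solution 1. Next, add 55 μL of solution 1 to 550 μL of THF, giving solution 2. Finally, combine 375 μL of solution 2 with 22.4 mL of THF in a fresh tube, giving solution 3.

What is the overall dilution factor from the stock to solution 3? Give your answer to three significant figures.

6.68 × 10^3

Step 1: 40 μL brought to 0.4 mL → factor 400/40 = 10
Step 2: 55 μL + 550 μL = 605 μL total → factor 605/55 = 11
Step 3: 375 μL + 22.4 mL = 22775 μL total → factor 22775/375 = 60.733
Overall dilution factor = 10 × 11 × 60.733 = 6680.7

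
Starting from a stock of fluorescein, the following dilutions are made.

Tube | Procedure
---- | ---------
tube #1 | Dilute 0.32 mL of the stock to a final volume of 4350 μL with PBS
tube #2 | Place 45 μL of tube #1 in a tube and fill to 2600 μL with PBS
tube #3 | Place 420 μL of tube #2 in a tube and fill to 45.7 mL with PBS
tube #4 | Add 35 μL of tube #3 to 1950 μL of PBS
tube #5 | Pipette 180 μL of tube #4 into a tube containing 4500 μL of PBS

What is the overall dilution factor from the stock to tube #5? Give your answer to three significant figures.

1.26 × 10^8

Step 1: 0.32 mL brought to 4350 μL → factor 4.35/0.32 = 13.594
Step 2: 45 μL brought to 2600 μL → factor 2600/45 = 57.778
Step 3: 420 μL brought to 45.7 mL → factor 45700/420 = 108.81
Step 4: 35 μL + 1950 μL = 1985 μL total → factor 1985/35 = 56.714
Step 5: 180 μL + 4500 μL = 4680 μL total → factor 4680/180 = 26
Overall dilution factor = 13.594 × 57.778 × 108.81 × 56.714 × 26 = 1.2602 × 10^8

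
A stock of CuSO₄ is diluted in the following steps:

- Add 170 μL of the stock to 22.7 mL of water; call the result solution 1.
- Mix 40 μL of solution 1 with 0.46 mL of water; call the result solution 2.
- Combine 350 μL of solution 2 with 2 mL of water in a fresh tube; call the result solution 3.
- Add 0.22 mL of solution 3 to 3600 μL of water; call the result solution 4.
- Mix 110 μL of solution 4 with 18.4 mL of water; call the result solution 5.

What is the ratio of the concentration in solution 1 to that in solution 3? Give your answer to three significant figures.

83.9

Step 1: 170 μL + 22.7 mL = 22870 μL total → factor 22870/170 = 134.53
Step 2: 40 μL + 0.46 mL = 500 μL total → factor 500/40 = 12.5
Step 3: 350 μL + 2 mL = 2350 μL total → factor 2350/350 = 6.7143
Dilution factor to solution 1 = 134.53; to solution 3 = 11291
[solution 1]/[solution 3] = (factor to solution 3)/(factor to solution 1) = 11291/134.53 = 83.9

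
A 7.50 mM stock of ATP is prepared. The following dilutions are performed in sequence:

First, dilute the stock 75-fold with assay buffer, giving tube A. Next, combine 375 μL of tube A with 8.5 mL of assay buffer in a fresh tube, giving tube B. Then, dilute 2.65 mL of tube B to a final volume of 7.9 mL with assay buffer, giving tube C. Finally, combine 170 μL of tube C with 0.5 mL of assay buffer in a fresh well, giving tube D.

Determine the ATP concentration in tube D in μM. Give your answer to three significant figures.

Step 1: 75-fold → factor 75
Step 2: 375 μL + 8.5 mL = 8875 μL total → factor 8875/375 = 23.667
Step 3: 2.65 mL brought to 7.9 mL → factor 7.9/2.65 = 2.9811
Step 4: 170 μL + 0.5 mL = 670 μL total → factor 670/170 = 3.9412
Overall dilution factor = 75 × 23.667 × 2.9811 × 3.9412 = 20855
Final = 7.50 mM / 20855 = 0.0003596 mM = 0.360 μM

0.360 μM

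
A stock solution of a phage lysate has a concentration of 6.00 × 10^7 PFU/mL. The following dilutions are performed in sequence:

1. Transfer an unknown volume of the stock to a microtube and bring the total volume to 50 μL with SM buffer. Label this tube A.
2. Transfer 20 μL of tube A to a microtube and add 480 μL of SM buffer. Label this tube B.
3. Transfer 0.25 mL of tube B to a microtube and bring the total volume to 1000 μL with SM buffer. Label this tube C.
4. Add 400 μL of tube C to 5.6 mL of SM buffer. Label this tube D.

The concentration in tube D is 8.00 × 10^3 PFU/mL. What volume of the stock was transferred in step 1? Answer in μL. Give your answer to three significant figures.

10.0 μL

Step 1: v brought to 50 μL → factor = 50 μL/v
Step 2: 20 μL + 480 μL = 500 μL total → factor 500/20 = 25
Step 3: 0.25 mL brought to 1000 μL → factor 1/0.25 = 4
Step 4: 400 μL + 5.6 mL = 6000 μL total → factor 6000/400 = 15
Product of known-step factors = 1500
Overall factor = 6.00 × 10^7 PFU/mL / (8.00 × 10^3 PFU/mL) = 7500
Step-1 factor = 7500 / 1500 = 5
v = 50 μL / 5 = 10.0 μL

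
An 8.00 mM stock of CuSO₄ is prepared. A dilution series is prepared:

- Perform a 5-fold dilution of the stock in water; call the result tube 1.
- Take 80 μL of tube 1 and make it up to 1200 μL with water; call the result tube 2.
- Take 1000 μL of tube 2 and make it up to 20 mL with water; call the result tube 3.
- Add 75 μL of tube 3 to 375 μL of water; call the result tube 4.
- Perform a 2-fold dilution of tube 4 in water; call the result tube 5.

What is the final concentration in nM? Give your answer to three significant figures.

444 nM

Step 1: 5-fold → factor 5
Step 2: 80 μL brought to 1200 μL → factor 1200/80 = 15
Step 3: 1000 μL brought to 20 mL → factor 20000/1000 = 20
Step 4: 75 μL + 375 μL = 450 μL total → factor 450/75 = 6
Step 5: 2-fold → factor 2
Overall dilution factor = 5 × 15 × 20 × 6 × 2 = 18000
Final = 8.00 mM / 18000 = 0.0004444 mM = 444 nM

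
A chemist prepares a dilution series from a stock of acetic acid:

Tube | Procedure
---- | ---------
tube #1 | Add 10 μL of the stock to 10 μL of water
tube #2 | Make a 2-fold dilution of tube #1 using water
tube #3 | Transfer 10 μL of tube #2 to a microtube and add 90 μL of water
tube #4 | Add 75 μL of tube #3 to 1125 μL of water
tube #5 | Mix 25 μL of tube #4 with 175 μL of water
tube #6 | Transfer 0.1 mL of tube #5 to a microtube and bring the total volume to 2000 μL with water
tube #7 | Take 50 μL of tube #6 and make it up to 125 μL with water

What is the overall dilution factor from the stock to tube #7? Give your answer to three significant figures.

2.56 × 10^5

Step 1: 10 μL + 10 μL = 20 μL total → factor 20/10 = 2
Step 2: 2-fold → factor 2
Step 3: 10 μL + 90 μL = 100 μL total → factor 100/10 = 10
Step 4: 75 μL + 1125 μL = 1200 μL total → factor 1200/75 = 16
Step 5: 25 μL + 175 μL = 200 μL total → factor 200/25 = 8
Step 6: 0.1 mL brought to 2000 μL → factor 2/0.1 = 20
Step 7: 50 μL brought to 125 μL → factor 125/50 = 2.5
Overall dilution factor = 2 × 2 × 10 × 16 × 8 × 20 × 2.5 = 2.56 × 10^5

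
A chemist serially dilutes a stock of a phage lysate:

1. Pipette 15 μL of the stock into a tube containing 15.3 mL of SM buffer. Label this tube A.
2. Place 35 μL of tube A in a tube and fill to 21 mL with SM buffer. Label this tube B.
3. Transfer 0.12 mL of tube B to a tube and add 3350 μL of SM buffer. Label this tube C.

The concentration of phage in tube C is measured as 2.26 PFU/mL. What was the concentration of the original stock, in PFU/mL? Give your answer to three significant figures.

4.00 × 10^7 PFU/mL

Step 1: 15 μL + 15.3 mL = 15315 μL total → factor 15315/15 = 1021
Step 2: 35 μL brought to 21 mL → factor 21000/35 = 600
Step 3: 0.12 mL + 3350 μL = 3.47 mL total → factor 3.47/0.12 = 28.917
Overall dilution factor = 1021 × 600 × 28.917 = 1.7714 × 10^7
Stock = 2.26 PFU/mL × 1.7714 × 10^7 = 4.00 × 10^7 PFU/mL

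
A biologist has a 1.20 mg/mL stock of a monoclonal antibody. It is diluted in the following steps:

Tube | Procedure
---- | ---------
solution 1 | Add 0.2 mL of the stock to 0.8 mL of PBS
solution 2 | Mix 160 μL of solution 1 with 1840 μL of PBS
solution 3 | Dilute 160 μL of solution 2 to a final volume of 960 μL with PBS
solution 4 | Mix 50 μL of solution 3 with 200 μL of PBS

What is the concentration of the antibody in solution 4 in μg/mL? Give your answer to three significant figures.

Step 1: 0.2 mL + 0.8 mL = 1 mL total → factor 1/0.2 = 5
Step 2: 160 μL + 1840 μL = 2000 μL total → factor 2000/160 = 12.5
Step 3: 160 μL brought to 960 μL → factor 960/160 = 6
Step 4: 50 μL + 200 μL = 250 μL total → factor 250/50 = 5
Overall dilution factor = 5 × 12.5 × 6 × 5 = 1875
Final = 1.20 mg/mL / 1875 = 0.0006400 mg/mL = 0.640 μg/mL

0.640 μg/mL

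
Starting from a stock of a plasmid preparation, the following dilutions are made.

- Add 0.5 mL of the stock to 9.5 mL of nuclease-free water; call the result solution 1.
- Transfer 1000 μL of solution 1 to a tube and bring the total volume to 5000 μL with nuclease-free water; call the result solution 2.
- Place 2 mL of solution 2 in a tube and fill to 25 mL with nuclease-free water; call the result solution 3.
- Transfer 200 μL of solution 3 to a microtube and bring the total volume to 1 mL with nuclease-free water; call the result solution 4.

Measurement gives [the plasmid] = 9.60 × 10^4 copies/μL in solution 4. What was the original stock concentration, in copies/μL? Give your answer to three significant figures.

Step 1: 0.5 mL + 9.5 mL = 10 mL total → factor 10/0.5 = 20
Step 2: 1000 μL brought to 5000 μL → factor 5000/1000 = 5
Step 3: 2 mL brought to 25 mL → factor 25/2 = 12.5
Step 4: 200 μL brought to 1 mL → factor 1000/200 = 5
Overall dilution factor = 20 × 5 × 12.5 × 5 = 6250
Stock = 9.60 × 10^4 copies/μL × 6250 = 6.00 × 10^8 copies/μL

6.00 × 10^8 copies/μL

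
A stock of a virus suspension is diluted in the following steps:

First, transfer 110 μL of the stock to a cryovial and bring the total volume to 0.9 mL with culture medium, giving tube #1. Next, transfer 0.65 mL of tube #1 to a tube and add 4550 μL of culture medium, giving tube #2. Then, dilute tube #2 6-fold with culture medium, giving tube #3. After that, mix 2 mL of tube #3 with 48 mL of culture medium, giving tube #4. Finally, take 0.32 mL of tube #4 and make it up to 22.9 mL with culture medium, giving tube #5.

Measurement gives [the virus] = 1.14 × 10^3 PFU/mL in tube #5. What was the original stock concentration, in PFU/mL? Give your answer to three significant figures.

8.01 × 10^8 PFU/mL

Step 1: 110 μL brought to 0.9 mL → factor 900/110 = 8.1818
Step 2: 0.65 mL + 4550 μL = 5.2 mL total → factor 5.2/0.65 = 8
Step 3: 6-fold → factor 6
Step 4: 2 mL + 48 mL = 50 mL total → factor 50/2 = 25
Step 5: 0.32 mL brought to 22.9 mL → factor 22.9/0.32 = 71.562
Overall dilution factor = 8.1818 × 8 × 6 × 25 × 71.562 = 7.0261 × 10^5
Stock = 1.14 × 10^3 PFU/mL × 7.0261 × 10^5 = 8.01 × 10^8 PFU/mL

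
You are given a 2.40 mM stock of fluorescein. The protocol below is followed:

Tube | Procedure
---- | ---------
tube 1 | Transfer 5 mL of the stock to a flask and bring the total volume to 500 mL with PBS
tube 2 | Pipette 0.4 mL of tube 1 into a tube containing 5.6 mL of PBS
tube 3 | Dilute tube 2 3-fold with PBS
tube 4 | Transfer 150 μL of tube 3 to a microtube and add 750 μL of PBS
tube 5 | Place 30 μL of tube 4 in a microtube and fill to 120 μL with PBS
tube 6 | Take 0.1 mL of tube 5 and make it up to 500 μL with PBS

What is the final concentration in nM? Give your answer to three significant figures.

4.44 nM

Step 1: 5 mL brought to 500 mL → factor 500/5 = 100
Step 2: 0.4 mL + 5.6 mL = 6 mL total → factor 6/0.4 = 15
Step 3: 3-fold → factor 3
Step 4: 150 μL + 750 μL = 900 μL total → factor 900/150 = 6
Step 5: 30 μL brought to 120 μL → factor 120/30 = 4
Step 6: 0.1 mL brought to 500 μL → factor 0.5/0.1 = 5
Overall dilution factor = 100 × 15 × 3 × 6 × 4 × 5 = 5.4 × 10^5
Final = 2.40 mM / 5.4 × 10^5 = 4.444 × 10^-6 mM = 4.44 nM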